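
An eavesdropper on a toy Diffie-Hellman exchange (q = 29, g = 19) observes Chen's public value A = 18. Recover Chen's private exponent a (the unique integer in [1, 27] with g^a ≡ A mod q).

23

Try successive powers of 19 modulo 29:
19^1 ≡ 19
19^2 ≡ 13
19^3 ≡ 15
19^4 ≡ 24
19^5 ≡ 21
19^6 ≡ 22
19^7 ≡ 12
19^8 ≡ 25
19^9 ≡ 11
19^10 ≡ 6
19^11 ≡ 27
19^12 ≡ 20
19^13 ≡ 3
19^14 ≡ 28
19^15 ≡ 10
19^16 ≡ 16
19^17 ≡ 14
19^18 ≡ 5
19^19 ≡ 8
19^20 ≡ 7
19^21 ≡ 17
19^22 ≡ 4
19^23 ≡ 18
Found: a = 23.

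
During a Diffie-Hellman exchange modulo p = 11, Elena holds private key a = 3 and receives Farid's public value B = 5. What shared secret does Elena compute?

Shared key K = 5^3 mod 11.
5^1 ≡ 5 (mod 11)
5^2 = (5^1)^2 ≡ 5^2 = 25 ≡ 3 (mod 11)
5^3 = 5^2 · 5^1 ≡ 3 · 5 ≡ 4 (mod 11).

4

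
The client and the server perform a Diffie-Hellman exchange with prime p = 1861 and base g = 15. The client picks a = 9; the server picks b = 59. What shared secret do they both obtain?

70

The client sends A = g^a mod p = 15^9 mod 1861.
15^1 ≡ 15 (mod 1861)
15^2 = (15^1)^2 ≡ 15^2 = 225 ≡ 225 (mod 1861)
15^4 = (15^2)^2 ≡ 225^2 = 50625 ≡ 378 (mod 1861)
15^8 = (15^4)^2 ≡ 378^2 = 142884 ≡ 1448 (mod 1861)
15^9 = 15^8 · 15^1 ≡ 1448 · 15 ≡ 1249 (mod 1861).
So A = 1249. The server then computes K = A^b mod p = 1249^59 mod 1861.
1249^1 ≡ 1249 (mod 1861)
1249^2 = (1249^1)^2 ≡ 1249^2 = 1560001 ≡ 483 (mod 1861)
1249^4 = (1249^2)^2 ≡ 483^2 = 233289 ≡ 664 (mod 1861)
1249^8 = (1249^4)^2 ≡ 664^2 = 440896 ≡ 1700 (mod 1861)
1249^16 = (1249^8)^2 ≡ 1700^2 = 2890000 ≡ 1728 (mod 1861)
1249^32 = (1249^16)^2 ≡ 1728^2 = 2985984 ≡ 940 (mod 1861)
1249^59 = 1249^32 · 1249^16 · 1249^8 · 1249^2 · 1249^1 ≡ 940 · 1728 · 1700 · 483 · 1249 ≡ 70 (mod 1861).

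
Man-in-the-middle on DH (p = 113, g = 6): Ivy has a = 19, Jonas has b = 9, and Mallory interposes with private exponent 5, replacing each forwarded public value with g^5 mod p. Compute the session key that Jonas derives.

12

Jonas receives Mallory's public value M = 6^5 mod 113 instead of the honest one.
6^1 ≡ 6 (mod 113)
6^2 = (6^1)^2 ≡ 6^2 = 36 ≡ 36 (mod 113)
6^4 = (6^2)^2 ≡ 36^2 = 1296 ≡ 53 (mod 113)
6^5 = 6^4 · 6^1 ≡ 53 · 6 ≡ 92 (mod 113).
So M = 92. Jonas computes K = M^9 mod 113.
92^1 ≡ 92 (mod 113)
92^2 = (92^1)^2 ≡ 92^2 = 8464 ≡ 102 (mod 113)
92^4 = (92^2)^2 ≡ 102^2 = 10404 ≡ 8 (mod 113)
92^8 = (92^4)^2 ≡ 8^2 = 64 ≡ 64 (mod 113)
92^9 = 92^8 · 92^1 ≡ 64 · 92 ≡ 12 (mod 113).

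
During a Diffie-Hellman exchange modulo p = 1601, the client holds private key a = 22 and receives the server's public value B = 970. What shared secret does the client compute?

Shared key K = 970^22 mod 1601.
970^1 ≡ 970 (mod 1601)
970^2 = (970^1)^2 ≡ 970^2 = 940900 ≡ 1113 (mod 1601)
970^4 = (970^2)^2 ≡ 1113^2 = 1238769 ≡ 1196 (mod 1601)
970^8 = (970^4)^2 ≡ 1196^2 = 1430416 ≡ 723 (mod 1601)
970^16 = (970^8)^2 ≡ 723^2 = 522729 ≡ 803 (mod 1601)
970^22 = 970^16 · 970^4 · 970^2 ≡ 803 · 1196 · 1113 ≡ 992 (mod 1601).

992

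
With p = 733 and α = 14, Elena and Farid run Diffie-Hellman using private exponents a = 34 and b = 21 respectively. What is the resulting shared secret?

Elena sends A = α^a mod p = 14^34 mod 733.
14^1 ≡ 14 (mod 733)
14^2 = (14^1)^2 ≡ 14^2 = 196 ≡ 196 (mod 733)
14^4 = (14^2)^2 ≡ 196^2 = 38416 ≡ 300 (mod 733)
14^8 = (14^4)^2 ≡ 300^2 = 90000 ≡ 574 (mod 733)
14^16 = (14^8)^2 ≡ 574^2 = 329476 ≡ 359 (mod 733)
14^32 = (14^16)^2 ≡ 359^2 = 128881 ≡ 606 (mod 733)
14^34 = 14^32 · 14^2 ≡ 606 · 196 ≡ 30 (mod 733).
So A = 30. Farid then computes K = A^b mod p = 30^21 mod 733.
30^1 ≡ 30 (mod 733)
30^2 = (30^1)^2 ≡ 30^2 = 900 ≡ 167 (mod 733)
30^4 = (30^2)^2 ≡ 167^2 = 27889 ≡ 35 (mod 733)
30^8 = (30^4)^2 ≡ 35^2 = 1225 ≡ 492 (mod 733)
30^16 = (30^8)^2 ≡ 492^2 = 242064 ≡ 174 (mod 733)
30^21 = 30^16 · 30^4 · 30^1 ≡ 174 · 35 · 30 ≡ 183 (mod 733).

183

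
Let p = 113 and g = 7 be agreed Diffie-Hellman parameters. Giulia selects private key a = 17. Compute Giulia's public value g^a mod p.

Public value = 7^17 mod 113.
7^1 ≡ 7 (mod 113)
7^2 = (7^1)^2 ≡ 7^2 = 49 ≡ 49 (mod 113)
7^4 = (7^2)^2 ≡ 49^2 = 2401 ≡ 28 (mod 113)
7^8 = (7^4)^2 ≡ 28^2 = 784 ≡ 106 (mod 113)
7^16 = (7^8)^2 ≡ 106^2 = 11236 ≡ 49 (mod 113)
7^17 = 7^16 · 7^1 ≡ 49 · 7 ≡ 4 (mod 113).

4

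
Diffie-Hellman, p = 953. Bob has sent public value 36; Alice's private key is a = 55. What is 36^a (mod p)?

780

Shared key K = 36^55 mod 953.
36^1 ≡ 36 (mod 953)
36^2 = (36^1)^2 ≡ 36^2 = 1296 ≡ 343 (mod 953)
36^4 = (36^2)^2 ≡ 343^2 = 117649 ≡ 430 (mod 953)
36^8 = (36^4)^2 ≡ 430^2 = 184900 ≡ 18 (mod 953)
36^16 = (36^8)^2 ≡ 18^2 = 324 ≡ 324 (mod 953)
36^32 = (36^16)^2 ≡ 324^2 = 104976 ≡ 146 (mod 953)
36^55 = 36^32 · 36^16 · 36^4 · 36^2 · 36^1 ≡ 146 · 324 · 430 · 343 · 36 ≡ 780 (mod 953).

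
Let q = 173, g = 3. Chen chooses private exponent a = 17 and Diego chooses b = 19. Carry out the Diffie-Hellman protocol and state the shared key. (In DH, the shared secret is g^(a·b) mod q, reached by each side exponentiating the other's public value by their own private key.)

97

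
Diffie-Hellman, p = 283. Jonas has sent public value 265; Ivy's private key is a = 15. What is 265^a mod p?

Shared key K = 265^15 mod 283.
265^1 ≡ 265 (mod 283)
265^2 = (265^1)^2 ≡ 265^2 = 70225 ≡ 41 (mod 283)
265^4 = (265^2)^2 ≡ 41^2 = 1681 ≡ 266 (mod 283)
265^8 = (265^4)^2 ≡ 266^2 = 70756 ≡ 6 (mod 283)
265^15 = 265^8 · 265^4 · 265^2 · 265^1 ≡ 6 · 266 · 41 · 265 ≡ 281 (mod 283).

281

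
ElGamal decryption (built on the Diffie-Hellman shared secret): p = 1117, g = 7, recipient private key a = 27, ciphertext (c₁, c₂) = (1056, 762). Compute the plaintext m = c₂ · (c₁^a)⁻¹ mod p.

Shared mask s = c₁^a mod p = 1056^27 mod 1117.
1056^1 ≡ 1056 (mod 1117)
1056^2 = (1056^1)^2 ≡ 1056^2 = 1115136 ≡ 370 (mod 1117)
1056^4 = (1056^2)^2 ≡ 370^2 = 136900 ≡ 626 (mod 1117)
1056^8 = (1056^4)^2 ≡ 626^2 = 391876 ≡ 926 (mod 1117)
1056^16 = (1056^8)^2 ≡ 926^2 = 857476 ≡ 737 (mod 1117)
1056^27 = 1056^16 · 1056^8 · 1056^2 · 1056^1 ≡ 737 · 926 · 370 · 1056 ≡ 165 (mod 1117).
So s = 165; s⁻¹ ≡ 1029 (mod 1117).
m = c₂ · s⁻¹ mod 1117 = 762 · 1029 mod 1117 = 1081.

1081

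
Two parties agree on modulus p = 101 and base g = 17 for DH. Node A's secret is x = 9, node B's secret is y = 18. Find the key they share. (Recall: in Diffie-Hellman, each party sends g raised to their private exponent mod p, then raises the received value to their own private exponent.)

87

Node A sends A = g^x mod p = 17^9 mod 101.
17^1 ≡ 17 (mod 101)
17^2 = (17^1)^2 ≡ 17^2 = 289 ≡ 87 (mod 101)
17^4 = (17^2)^2 ≡ 87^2 = 7569 ≡ 95 (mod 101)
17^8 = (17^4)^2 ≡ 95^2 = 9025 ≡ 36 (mod 101)
17^9 = 17^8 · 17^1 ≡ 36 · 17 ≡ 6 (mod 101).
So A = 6. Node B then computes K = A^y mod p = 6^18 mod 101.
6^1 ≡ 6 (mod 101)
6^2 = (6^1)^2 ≡ 6^2 = 36 ≡ 36 (mod 101)
6^4 = (6^2)^2 ≡ 36^2 = 1296 ≡ 84 (mod 101)
6^8 = (6^4)^2 ≡ 84^2 = 7056 ≡ 87 (mod 101)
6^16 = (6^8)^2 ≡ 87^2 = 7569 ≡ 95 (mod 101)
6^18 = 6^16 · 6^2 ≡ 95 · 36 ≡ 87 (mod 101).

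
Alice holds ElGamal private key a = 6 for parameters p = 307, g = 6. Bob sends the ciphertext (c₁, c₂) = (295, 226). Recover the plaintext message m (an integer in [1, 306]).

243

Shared mask s = c₁^a mod p = 295^6 mod 307.
295^1 ≡ 295 (mod 307)
295^2 = (295^1)^2 ≡ 295^2 = 87025 ≡ 144 (mod 307)
295^4 = (295^2)^2 ≡ 144^2 = 20736 ≡ 167 (mod 307)
295^6 = 295^4 · 295^2 ≡ 167 · 144 ≡ 102 (mod 307).
So s = 102; s⁻¹ ≡ 304 (mod 307).
m = c₂ · s⁻¹ mod 307 = 226 · 304 mod 307 = 243.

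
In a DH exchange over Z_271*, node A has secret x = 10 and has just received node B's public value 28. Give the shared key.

28

Shared key K = 28^10 mod 271.
28^1 ≡ 28 (mod 271)
28^2 = (28^1)^2 ≡ 28^2 = 784 ≡ 242 (mod 271)
28^4 = (28^2)^2 ≡ 242^2 = 58564 ≡ 28 (mod 271)
28^8 = (28^4)^2 ≡ 28^2 = 784 ≡ 242 (mod 271)
28^10 = 28^8 · 28^2 ≡ 242 · 242 ≡ 28 (mod 271).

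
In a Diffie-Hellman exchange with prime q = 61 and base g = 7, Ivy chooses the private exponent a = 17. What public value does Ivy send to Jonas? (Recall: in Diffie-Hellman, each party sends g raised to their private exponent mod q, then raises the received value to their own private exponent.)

51

Public value = 7^{17} \pmod{61}.
7^1 ≡ 7 (mod 61)
7^2 = (7^1)^2 ≡ 7^2 = 49 ≡ 49 (mod 61)
7^4 = (7^2)^2 ≡ 49^2 = 2401 ≡ 22 (mod 61)
7^8 = (7^4)^2 ≡ 22^2 = 484 ≡ 57 (mod 61)
7^16 = (7^8)^2 ≡ 57^2 = 3249 ≡ 16 (mod 61)
7^17 = 7^16 · 7^1 ≡ 16 · 7 ≡ 51 (mod 61).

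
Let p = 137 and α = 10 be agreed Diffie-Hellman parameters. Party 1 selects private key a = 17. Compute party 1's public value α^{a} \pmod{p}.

Public value = 10^{17} \pmod{137}.
10^1 ≡ 10 (mod 137)
10^2 = (10^1)^2 ≡ 10^2 = 100 ≡ 100 (mod 137)
10^4 = (10^2)^2 ≡ 100^2 = 10000 ≡ 136 (mod 137)
10^8 = (10^4)^2 ≡ 136^2 = 18496 ≡ 1 (mod 137)
10^16 = (10^8)^2 ≡ 1^2 = 1 ≡ 1 (mod 137)
10^17 = 10^16 · 10^1 ≡ 1 · 10 ≡ 10 (mod 137).

10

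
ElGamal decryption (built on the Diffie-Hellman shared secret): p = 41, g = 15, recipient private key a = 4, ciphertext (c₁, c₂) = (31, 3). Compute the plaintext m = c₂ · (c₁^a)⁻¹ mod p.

30

Shared mask s = c₁^a mod p = 31^4 mod 41.
31^1 ≡ 31 (mod 41)
31^2 = (31^1)^2 ≡ 31^2 = 961 ≡ 18 (mod 41)
31^4 = (31^2)^2 ≡ 18^2 = 324 ≡ 37 (mod 41)
So s = 37; s⁻¹ ≡ 10 (mod 41).
m = c₂ · s⁻¹ mod 41 = 3 · 10 mod 41 = 30.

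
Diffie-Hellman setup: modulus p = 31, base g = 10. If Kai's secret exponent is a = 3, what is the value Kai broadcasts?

8

Public value = 10^3 mod 31.
10^1 ≡ 10 (mod 31)
10^2 = (10^1)^2 ≡ 10^2 = 100 ≡ 7 (mod 31)
10^3 = 10^2 · 10^1 ≡ 7 · 10 ≡ 8 (mod 31).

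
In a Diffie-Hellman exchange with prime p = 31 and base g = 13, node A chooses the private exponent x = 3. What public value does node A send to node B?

27

Public value = 13^3 (mod 31).
13^1 ≡ 13 (mod 31)
13^2 = (13^1)^2 ≡ 13^2 = 169 ≡ 14 (mod 31)
13^3 = 13^2 · 13^1 ≡ 14 · 13 ≡ 27 (mod 31).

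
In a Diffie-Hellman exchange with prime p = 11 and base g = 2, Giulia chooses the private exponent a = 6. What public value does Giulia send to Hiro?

Public value = 2^{6} \pmod{11}.
2^1 ≡ 2 (mod 11)
2^2 = (2^1)^2 ≡ 2^2 = 4 ≡ 4 (mod 11)
2^4 = (2^2)^2 ≡ 4^2 = 16 ≡ 5 (mod 11)
2^6 = 2^4 · 2^2 ≡ 5 · 4 ≡ 9 (mod 11).

9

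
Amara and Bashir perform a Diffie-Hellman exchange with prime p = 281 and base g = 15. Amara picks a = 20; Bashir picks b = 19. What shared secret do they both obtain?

100

Amara sends A = g^a mod p = 15^20 mod 281.
15^1 ≡ 15 (mod 281)
15^2 = (15^1)^2 ≡ 15^2 = 225 ≡ 225 (mod 281)
15^4 = (15^2)^2 ≡ 225^2 = 50625 ≡ 45 (mod 281)
15^8 = (15^4)^2 ≡ 45^2 = 2025 ≡ 58 (mod 281)
15^16 = (15^8)^2 ≡ 58^2 = 3364 ≡ 273 (mod 281)
15^20 = 15^16 · 15^4 ≡ 273 · 45 ≡ 202 (mod 281).
So A = 202. Bashir then computes K = A^b mod p = 202^19 mod 281.
202^1 ≡ 202 (mod 281)
202^2 = (202^1)^2 ≡ 202^2 = 40804 ≡ 59 (mod 281)
202^4 = (202^2)^2 ≡ 59^2 = 3481 ≡ 109 (mod 281)
202^8 = (202^4)^2 ≡ 109^2 = 11881 ≡ 79 (mod 281)
202^16 = (202^8)^2 ≡ 79^2 = 6241 ≡ 59 (mod 281)
202^19 = 202^16 · 202^2 · 202^1 ≡ 59 · 59 · 202 ≡ 100 (mod 281).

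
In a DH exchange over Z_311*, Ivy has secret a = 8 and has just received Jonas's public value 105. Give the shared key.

Shared key K = 105^8 mod 311.
105^1 ≡ 105 (mod 311)
105^2 = (105^1)^2 ≡ 105^2 = 11025 ≡ 140 (mod 311)
105^4 = (105^2)^2 ≡ 140^2 = 19600 ≡ 7 (mod 311)
105^8 = (105^4)^2 ≡ 7^2 = 49 ≡ 49 (mod 311)

49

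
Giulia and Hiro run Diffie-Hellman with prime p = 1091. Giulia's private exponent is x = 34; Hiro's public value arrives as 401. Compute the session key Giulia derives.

906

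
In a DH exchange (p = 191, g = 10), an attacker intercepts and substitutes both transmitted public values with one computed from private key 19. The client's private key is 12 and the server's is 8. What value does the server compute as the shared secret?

39

The server receives an attacker's public value M = 10^19 mod 191 instead of the honest one.
10^1 ≡ 10 (mod 191)
10^2 = (10^1)^2 ≡ 10^2 = 100 ≡ 100 (mod 191)
10^4 = (10^2)^2 ≡ 100^2 = 10000 ≡ 68 (mod 191)
10^8 = (10^4)^2 ≡ 68^2 = 4624 ≡ 40 (mod 191)
10^16 = (10^8)^2 ≡ 40^2 = 1600 ≡ 72 (mod 191)
10^19 = 10^16 · 10^2 · 10^1 ≡ 72 · 100 · 10 ≡ 184 (mod 191).
So M = 184. The server computes K = M^8 mod 191.
184^1 ≡ 184 (mod 191)
184^2 = (184^1)^2 ≡ 184^2 = 33856 ≡ 49 (mod 191)
184^4 = (184^2)^2 ≡ 49^2 = 2401 ≡ 109 (mod 191)
184^8 = (184^4)^2 ≡ 109^2 = 11881 ≡ 39 (mod 191)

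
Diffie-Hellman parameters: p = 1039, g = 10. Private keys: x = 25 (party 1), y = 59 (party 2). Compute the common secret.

Party 1 sends A = g^x mod p = 10^25 mod 1039.
10^1 ≡ 10 (mod 1039)
10^2 = (10^1)^2 ≡ 10^2 = 100 ≡ 100 (mod 1039)
10^4 = (10^2)^2 ≡ 100^2 = 10000 ≡ 649 (mod 1039)
10^8 = (10^4)^2 ≡ 649^2 = 421201 ≡ 406 (mod 1039)
10^16 = (10^8)^2 ≡ 406^2 = 164836 ≡ 674 (mod 1039)
10^25 = 10^16 · 10^8 · 10^1 ≡ 674 · 406 · 10 ≡ 753 (mod 1039).
So A = 753. Party 2 then computes K = A^y mod p = 753^59 mod 1039.
753^1 ≡ 753 (mod 1039)
753^2 = (753^1)^2 ≡ 753^2 = 567009 ≡ 754 (mod 1039)
753^4 = (753^2)^2 ≡ 754^2 = 568516 ≡ 183 (mod 1039)
753^8 = (753^4)^2 ≡ 183^2 = 33489 ≡ 241 (mod 1039)
753^16 = (753^8)^2 ≡ 241^2 = 58081 ≡ 936 (mod 1039)
753^32 = (753^16)^2 ≡ 936^2 = 876096 ≡ 219 (mod 1039)
753^59 = 753^32 · 753^16 · 753^8 · 753^2 · 753^1 ≡ 219 · 936 · 241 · 754 · 753 ≡ 902 (mod 1039).

902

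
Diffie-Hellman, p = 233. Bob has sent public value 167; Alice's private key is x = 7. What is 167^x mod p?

120

Shared key K = 167^7 mod 233.
167^1 ≡ 167 (mod 233)
167^2 = (167^1)^2 ≡ 167^2 = 27889 ≡ 162 (mod 233)
167^4 = (167^2)^2 ≡ 162^2 = 26244 ≡ 148 (mod 233)
167^7 = 167^4 · 167^2 · 167^1 ≡ 148 · 162 · 167 ≡ 120 (mod 233).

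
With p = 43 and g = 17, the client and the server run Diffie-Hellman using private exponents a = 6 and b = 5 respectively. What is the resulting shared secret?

The server sends B = g^b mod p = 17^5 mod 43.
17^1 ≡ 17 (mod 43)
17^2 = (17^1)^2 ≡ 17^2 = 289 ≡ 31 (mod 43)
17^4 = (17^2)^2 ≡ 31^2 = 961 ≡ 15 (mod 43)
17^5 = 17^4 · 17^1 ≡ 15 · 17 ≡ 40 (mod 43).
So B = 40. The client then computes K = B^a mod p = 40^6 mod 43.
40^1 ≡ 40 (mod 43)
40^2 = (40^1)^2 ≡ 40^2 = 1600 ≡ 9 (mod 43)
40^4 = (40^2)^2 ≡ 9^2 = 81 ≡ 38 (mod 43)
40^6 = 40^4 · 40^2 ≡ 38 · 9 ≡ 41 (mod 43).

41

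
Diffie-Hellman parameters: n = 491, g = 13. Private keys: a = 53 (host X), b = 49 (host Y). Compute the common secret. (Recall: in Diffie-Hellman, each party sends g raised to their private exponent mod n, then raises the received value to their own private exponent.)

101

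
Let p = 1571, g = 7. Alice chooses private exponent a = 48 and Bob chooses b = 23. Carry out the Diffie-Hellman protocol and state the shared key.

Bob sends B = g^b mod p = 7^23 mod 1571.
7^1 ≡ 7 (mod 1571)
7^2 = (7^1)^2 ≡ 7^2 = 49 ≡ 49 (mod 1571)
7^4 = (7^2)^2 ≡ 49^2 = 2401 ≡ 830 (mod 1571)
7^8 = (7^4)^2 ≡ 830^2 = 688900 ≡ 802 (mod 1571)
7^16 = (7^8)^2 ≡ 802^2 = 643204 ≡ 665 (mod 1571)
7^23 = 7^16 · 7^4 · 7^2 · 7^1 ≡ 665 · 830 · 49 · 7 ≡ 782 (mod 1571).
So B = 782. Alice then computes K = B^a mod p = 782^48 mod 1571.
782^1 ≡ 782 (mod 1571)
782^2 = (782^1)^2 ≡ 782^2 = 611524 ≡ 405 (mod 1571)
782^4 = (782^2)^2 ≡ 405^2 = 164025 ≡ 641 (mod 1571)
782^8 = (782^4)^2 ≡ 641^2 = 410881 ≡ 850 (mod 1571)
782^16 = (782^8)^2 ≡ 850^2 = 722500 ≡ 1411 (mod 1571)
782^32 = (782^16)^2 ≡ 1411^2 = 1990921 ≡ 464 (mod 1571)
782^48 = 782^32 · 782^16 ≡ 464 · 1411 ≡ 1168 (mod 1571).

1168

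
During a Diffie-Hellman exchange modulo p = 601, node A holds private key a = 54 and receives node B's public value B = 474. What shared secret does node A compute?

363

Shared key K = 474^54 mod 601.
474^1 ≡ 474 (mod 601)
474^2 = (474^1)^2 ≡ 474^2 = 224676 ≡ 503 (mod 601)
474^4 = (474^2)^2 ≡ 503^2 = 253009 ≡ 589 (mod 601)
474^8 = (474^4)^2 ≡ 589^2 = 346921 ≡ 144 (mod 601)
474^16 = (474^8)^2 ≡ 144^2 = 20736 ≡ 302 (mod 601)
474^32 = (474^16)^2 ≡ 302^2 = 91204 ≡ 453 (mod 601)
474^54 = 474^32 · 474^16 · 474^4 · 474^2 ≡ 453 · 302 · 589 · 503 ≡ 363 (mod 601).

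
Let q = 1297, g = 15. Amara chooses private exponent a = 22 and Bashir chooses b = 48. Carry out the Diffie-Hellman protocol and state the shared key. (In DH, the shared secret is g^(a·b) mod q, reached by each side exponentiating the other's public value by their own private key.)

521

Amara sends A = g^a mod q = 15^22 mod 1297.
15^1 ≡ 15 (mod 1297)
15^2 = (15^1)^2 ≡ 15^2 = 225 ≡ 225 (mod 1297)
15^4 = (15^2)^2 ≡ 225^2 = 50625 ≡ 42 (mod 1297)
15^8 = (15^4)^2 ≡ 42^2 = 1764 ≡ 467 (mod 1297)
15^16 = (15^8)^2 ≡ 467^2 = 218089 ≡ 193 (mod 1297)
15^22 = 15^16 · 15^4 · 15^2 ≡ 193 · 42 · 225 ≡ 268 (mod 1297).
So A = 268. Bashir then computes K = A^b mod q = 268^48 mod 1297.
268^1 ≡ 268 (mod 1297)
268^2 = (268^1)^2 ≡ 268^2 = 71824 ≡ 489 (mod 1297)
268^4 = (268^2)^2 ≡ 489^2 = 239121 ≡ 473 (mod 1297)
268^8 = (268^4)^2 ≡ 473^2 = 223729 ≡ 645 (mod 1297)
268^16 = (268^8)^2 ≡ 645^2 = 416025 ≡ 985 (mod 1297)
268^32 = (268^16)^2 ≡ 985^2 = 970225 ≡ 69 (mod 1297)
268^48 = 268^32 · 268^16 ≡ 69 · 985 ≡ 521 (mod 1297).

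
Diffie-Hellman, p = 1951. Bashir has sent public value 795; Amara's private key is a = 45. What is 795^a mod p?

843

Shared key K = 795^45 mod 1951.
795^1 ≡ 795 (mod 1951)
795^2 = (795^1)^2 ≡ 795^2 = 632025 ≡ 1852 (mod 1951)
795^4 = (795^2)^2 ≡ 1852^2 = 3429904 ≡ 46 (mod 1951)
795^8 = (795^4)^2 ≡ 46^2 = 2116 ≡ 165 (mod 1951)
795^16 = (795^8)^2 ≡ 165^2 = 27225 ≡ 1862 (mod 1951)
795^32 = (795^16)^2 ≡ 1862^2 = 3467044 ≡ 117 (mod 1951)
795^45 = 795^32 · 795^8 · 795^4 · 795^1 ≡ 117 · 165 · 46 · 795 ≡ 843 (mod 1951).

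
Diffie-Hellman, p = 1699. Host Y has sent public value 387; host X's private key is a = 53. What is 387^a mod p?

605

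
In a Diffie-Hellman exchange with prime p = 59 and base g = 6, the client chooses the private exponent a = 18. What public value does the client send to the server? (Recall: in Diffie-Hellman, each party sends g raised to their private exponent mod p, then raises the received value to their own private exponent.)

45

Public value = 6^18 (mod 59).
6^1 ≡ 6 (mod 59)
6^2 = (6^1)^2 ≡ 6^2 = 36 ≡ 36 (mod 59)
6^4 = (6^2)^2 ≡ 36^2 = 1296 ≡ 57 (mod 59)
6^8 = (6^4)^2 ≡ 57^2 = 3249 ≡ 4 (mod 59)
6^16 = (6^8)^2 ≡ 4^2 = 16 ≡ 16 (mod 59)
6^18 = 6^16 · 6^2 ≡ 16 · 36 ≡ 45 (mod 59).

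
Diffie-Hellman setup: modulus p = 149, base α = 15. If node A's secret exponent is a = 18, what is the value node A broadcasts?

69

Public value = 15^18 (mod 149).
15^1 ≡ 15 (mod 149)
15^2 = (15^1)^2 ≡ 15^2 = 225 ≡ 76 (mod 149)
15^4 = (15^2)^2 ≡ 76^2 = 5776 ≡ 114 (mod 149)
15^8 = (15^4)^2 ≡ 114^2 = 12996 ≡ 33 (mod 149)
15^16 = (15^8)^2 ≡ 33^2 = 1089 ≡ 46 (mod 149)
15^18 = 15^16 · 15^2 ≡ 46 · 76 ≡ 69 (mod 149).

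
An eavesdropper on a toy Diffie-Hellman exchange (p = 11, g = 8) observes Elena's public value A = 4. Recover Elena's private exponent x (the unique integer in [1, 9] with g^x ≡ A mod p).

4

Try successive powers of 8 modulo 11:
8^1 ≡ 8
8^2 ≡ 9
8^3 ≡ 6
8^4 ≡ 4
Found: x = 4.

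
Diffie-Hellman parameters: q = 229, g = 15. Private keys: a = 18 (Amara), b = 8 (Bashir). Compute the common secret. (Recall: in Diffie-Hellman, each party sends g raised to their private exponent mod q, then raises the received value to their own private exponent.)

Amara sends A = g^a mod q = 15^18 mod 229.
15^1 ≡ 15 (mod 229)
15^2 = (15^1)^2 ≡ 15^2 = 225 ≡ 225 (mod 229)
15^4 = (15^2)^2 ≡ 225^2 = 50625 ≡ 16 (mod 229)
15^8 = (15^4)^2 ≡ 16^2 = 256 ≡ 27 (mod 229)
15^16 = (15^8)^2 ≡ 27^2 = 729 ≡ 42 (mod 229)
15^18 = 15^16 · 15^2 ≡ 42 · 225 ≡ 61 (mod 229).
So A = 61. Bashir then computes K = A^b mod q = 61^8 mod 229.
61^1 ≡ 61 (mod 229)
61^2 = (61^1)^2 ≡ 61^2 = 3721 ≡ 57 (mod 229)
61^4 = (61^2)^2 ≡ 57^2 = 3249 ≡ 43 (mod 229)
61^8 = (61^4)^2 ≡ 43^2 = 1849 ≡ 17 (mod 229)

17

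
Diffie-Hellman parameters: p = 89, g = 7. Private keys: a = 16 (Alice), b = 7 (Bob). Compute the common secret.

64

Alice sends A = g^a mod p = 7^16 mod 89.
7^1 ≡ 7 (mod 89)
7^2 = (7^1)^2 ≡ 7^2 = 49 ≡ 49 (mod 89)
7^4 = (7^2)^2 ≡ 49^2 = 2401 ≡ 87 (mod 89)
7^8 = (7^4)^2 ≡ 87^2 = 7569 ≡ 4 (mod 89)
7^16 = (7^8)^2 ≡ 4^2 = 16 ≡ 16 (mod 89)
So A = 16. Bob then computes K = A^b mod p = 16^7 mod 89.
16^1 ≡ 16 (mod 89)
16^2 = (16^1)^2 ≡ 16^2 = 256 ≡ 78 (mod 89)
16^4 = (16^2)^2 ≡ 78^2 = 6084 ≡ 32 (mod 89)
16^7 = 16^4 · 16^2 · 16^1 ≡ 32 · 78 · 16 ≡ 64 (mod 89).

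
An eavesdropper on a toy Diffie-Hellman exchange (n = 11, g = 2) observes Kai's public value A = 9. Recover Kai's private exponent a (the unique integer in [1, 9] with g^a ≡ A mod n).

6

Try successive powers of 2 modulo 11:
2^1 ≡ 2
2^2 ≡ 4
2^3 ≡ 8
2^4 ≡ 5
2^5 ≡ 10
2^6 ≡ 9
Found: a = 6.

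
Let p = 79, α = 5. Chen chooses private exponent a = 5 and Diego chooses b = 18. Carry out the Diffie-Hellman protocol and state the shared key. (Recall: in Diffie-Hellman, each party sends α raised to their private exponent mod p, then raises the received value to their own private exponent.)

52

Chen sends A = α^a mod p = 5^5 mod 79.
5^1 ≡ 5 (mod 79)
5^2 = (5^1)^2 ≡ 5^2 = 25 ≡ 25 (mod 79)
5^4 = (5^2)^2 ≡ 25^2 = 625 ≡ 72 (mod 79)
5^5 = 5^4 · 5^1 ≡ 72 · 5 ≡ 44 (mod 79).
So A = 44. Diego then computes K = A^b mod p = 44^18 mod 79.
44^1 ≡ 44 (mod 79)
44^2 = (44^1)^2 ≡ 44^2 = 1936 ≡ 40 (mod 79)
44^4 = (44^2)^2 ≡ 40^2 = 1600 ≡ 20 (mod 79)
44^8 = (44^4)^2 ≡ 20^2 = 400 ≡ 5 (mod 79)
44^16 = (44^8)^2 ≡ 5^2 = 25 ≡ 25 (mod 79)
44^18 = 44^16 · 44^2 ≡ 25 · 40 ≡ 52 (mod 79).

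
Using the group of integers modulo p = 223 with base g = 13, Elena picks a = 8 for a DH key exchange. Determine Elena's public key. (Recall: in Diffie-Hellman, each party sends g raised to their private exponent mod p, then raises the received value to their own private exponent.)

Public value = 13^8 (mod 223).
13^1 ≡ 13 (mod 223)
13^2 = (13^1)^2 ≡ 13^2 = 169 ≡ 169 (mod 223)
13^4 = (13^2)^2 ≡ 169^2 = 28561 ≡ 17 (mod 223)
13^8 = (13^4)^2 ≡ 17^2 = 289 ≡ 66 (mod 223)

66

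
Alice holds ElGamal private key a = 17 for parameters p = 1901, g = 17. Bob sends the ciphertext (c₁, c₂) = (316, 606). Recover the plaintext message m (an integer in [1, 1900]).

Shared mask s = c₁^a mod p = 316^17 mod 1901.
316^1 ≡ 316 (mod 1901)
316^2 = (316^1)^2 ≡ 316^2 = 99856 ≡ 1004 (mod 1901)
316^4 = (316^2)^2 ≡ 1004^2 = 1008016 ≡ 486 (mod 1901)
316^8 = (316^4)^2 ≡ 486^2 = 236196 ≡ 472 (mod 1901)
316^16 = (316^8)^2 ≡ 472^2 = 222784 ≡ 367 (mod 1901)
316^17 = 316^16 · 316^1 ≡ 367 · 316 ≡ 11 (mod 1901).
So s = 11; s⁻¹ ≡ 1037 (mod 1901).
m = c₂ · s⁻¹ mod 1901 = 606 · 1037 mod 1901 = 1092.

1092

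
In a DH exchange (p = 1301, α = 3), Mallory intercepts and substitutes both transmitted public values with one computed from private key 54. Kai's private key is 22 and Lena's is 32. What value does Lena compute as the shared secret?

Lena receives Mallory's public value M = 3^54 mod 1301 instead of the honest one.
3^1 ≡ 3 (mod 1301)
3^2 = (3^1)^2 ≡ 3^2 = 9 ≡ 9 (mod 1301)
3^4 = (3^2)^2 ≡ 9^2 = 81 ≡ 81 (mod 1301)
3^8 = (3^4)^2 ≡ 81^2 = 6561 ≡ 56 (mod 1301)
3^16 = (3^8)^2 ≡ 56^2 = 3136 ≡ 534 (mod 1301)
3^32 = (3^16)^2 ≡ 534^2 = 285156 ≡ 237 (mod 1301)
3^54 = 3^32 · 3^16 · 3^4 · 3^2 ≡ 237 · 534 · 81 · 9 ≡ 367 (mod 1301).
So M = 367. Lena computes K = M^32 mod 1301.
367^1 ≡ 367 (mod 1301)
367^2 = (367^1)^2 ≡ 367^2 = 134689 ≡ 686 (mod 1301)
367^4 = (367^2)^2 ≡ 686^2 = 470596 ≡ 935 (mod 1301)
367^8 = (367^4)^2 ≡ 935^2 = 874225 ≡ 1254 (mod 1301)
367^16 = (367^8)^2 ≡ 1254^2 = 1572516 ≡ 908 (mod 1301)
367^32 = (367^16)^2 ≡ 908^2 = 824464 ≡ 931 (mod 1301)

931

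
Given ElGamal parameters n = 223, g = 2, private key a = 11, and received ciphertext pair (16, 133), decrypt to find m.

177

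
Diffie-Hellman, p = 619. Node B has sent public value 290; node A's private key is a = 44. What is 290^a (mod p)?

155

Shared key K = 290^44 mod 619.
290^1 ≡ 290 (mod 619)
290^2 = (290^1)^2 ≡ 290^2 = 84100 ≡ 535 (mod 619)
290^4 = (290^2)^2 ≡ 535^2 = 286225 ≡ 247 (mod 619)
290^8 = (290^4)^2 ≡ 247^2 = 61009 ≡ 347 (mod 619)
290^16 = (290^8)^2 ≡ 347^2 = 120409 ≡ 323 (mod 619)
290^32 = (290^16)^2 ≡ 323^2 = 104329 ≡ 337 (mod 619)
290^44 = 290^32 · 290^8 · 290^4 ≡ 337 · 347 · 247 ≡ 155 (mod 619).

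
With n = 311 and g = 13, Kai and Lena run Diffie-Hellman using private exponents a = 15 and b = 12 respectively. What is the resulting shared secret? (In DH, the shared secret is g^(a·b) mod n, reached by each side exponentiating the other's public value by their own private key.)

7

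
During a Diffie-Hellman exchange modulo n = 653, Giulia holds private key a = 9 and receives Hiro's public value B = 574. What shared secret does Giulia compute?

542

Shared key K = 574^9 mod 653.
574^1 ≡ 574 (mod 653)
574^2 = (574^1)^2 ≡ 574^2 = 329476 ≡ 364 (mod 653)
574^4 = (574^2)^2 ≡ 364^2 = 132496 ≡ 590 (mod 653)
574^8 = (574^4)^2 ≡ 590^2 = 348100 ≡ 51 (mod 653)
574^9 = 574^8 · 574^1 ≡ 51 · 574 ≡ 542 (mod 653).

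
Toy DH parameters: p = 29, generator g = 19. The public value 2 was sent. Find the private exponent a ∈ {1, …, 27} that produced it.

25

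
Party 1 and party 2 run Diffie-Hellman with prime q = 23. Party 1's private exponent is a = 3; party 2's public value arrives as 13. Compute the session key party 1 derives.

Shared key K = 13^3 mod 23.
13^1 ≡ 13 (mod 23)
13^2 = (13^1)^2 ≡ 13^2 = 169 ≡ 8 (mod 23)
13^3 = 13^2 · 13^1 ≡ 8 · 13 ≡ 12 (mod 23).

12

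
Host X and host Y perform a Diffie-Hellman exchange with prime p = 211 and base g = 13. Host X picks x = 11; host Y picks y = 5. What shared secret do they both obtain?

Host X sends A = g^x mod p = 13^11 mod 211.
13^1 ≡ 13 (mod 211)
13^2 = (13^1)^2 ≡ 13^2 = 169 ≡ 169 (mod 211)
13^4 = (13^2)^2 ≡ 169^2 = 28561 ≡ 76 (mod 211)
13^8 = (13^4)^2 ≡ 76^2 = 5776 ≡ 79 (mod 211)
13^11 = 13^8 · 13^2 · 13^1 ≡ 79 · 169 · 13 ≡ 121 (mod 211).
So A = 121. Host Y then computes K = A^y mod p = 121^5 mod 211.
121^1 ≡ 121 (mod 211)
121^2 = (121^1)^2 ≡ 121^2 = 14641 ≡ 82 (mod 211)
121^4 = (121^2)^2 ≡ 82^2 = 6724 ≡ 183 (mod 211)
121^5 = 121^4 · 121^1 ≡ 183 · 121 ≡ 199 (mod 211).

199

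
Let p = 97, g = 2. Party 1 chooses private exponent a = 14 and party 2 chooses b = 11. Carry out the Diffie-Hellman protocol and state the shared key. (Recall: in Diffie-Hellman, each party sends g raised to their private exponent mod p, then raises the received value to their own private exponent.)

Party 2 sends B = g^b mod p = 2^11 mod 97.
2^1 ≡ 2 (mod 97)
2^2 = (2^1)^2 ≡ 2^2 = 4 ≡ 4 (mod 97)
2^4 = (2^2)^2 ≡ 4^2 = 16 ≡ 16 (mod 97)
2^8 = (2^4)^2 ≡ 16^2 = 256 ≡ 62 (mod 97)
2^11 = 2^8 · 2^2 · 2^1 ≡ 62 · 4 · 2 ≡ 11 (mod 97).
So B = 11. Party 1 then computes K = B^a mod p = 11^14 mod 97.
11^1 ≡ 11 (mod 97)
11^2 = (11^1)^2 ≡ 11^2 = 121 ≡ 24 (mod 97)
11^4 = (11^2)^2 ≡ 24^2 = 576 ≡ 91 (mod 97)
11^8 = (11^4)^2 ≡ 91^2 = 8281 ≡ 36 (mod 97)
11^14 = 11^8 · 11^4 · 11^2 ≡ 36 · 91 · 24 ≡ 54 (mod 97).

54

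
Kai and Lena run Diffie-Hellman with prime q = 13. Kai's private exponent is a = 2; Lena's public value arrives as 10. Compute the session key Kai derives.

Shared key K = 10^2 mod 13.
10^1 ≡ 10 (mod 13)
10^2 = (10^1)^2 ≡ 10^2 = 100 ≡ 9 (mod 13)

9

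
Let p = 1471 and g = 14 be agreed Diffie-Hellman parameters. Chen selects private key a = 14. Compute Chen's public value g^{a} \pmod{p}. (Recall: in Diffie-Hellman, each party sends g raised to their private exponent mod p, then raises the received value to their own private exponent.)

Public value = 14^{14} \pmod{1471}.
14^1 ≡ 14 (mod 1471)
14^2 = (14^1)^2 ≡ 14^2 = 196 ≡ 196 (mod 1471)
14^4 = (14^2)^2 ≡ 196^2 = 38416 ≡ 170 (mod 1471)
14^8 = (14^4)^2 ≡ 170^2 = 28900 ≡ 951 (mod 1471)
14^14 = 14^8 · 14^4 · 14^2 ≡ 951 · 170 · 196 ≡ 509 (mod 1471).

509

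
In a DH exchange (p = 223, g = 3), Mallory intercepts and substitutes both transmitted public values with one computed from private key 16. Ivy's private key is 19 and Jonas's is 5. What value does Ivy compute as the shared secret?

31

Ivy receives Mallory's public value M = 3^16 mod 223 instead of the honest one.
3^1 ≡ 3 (mod 223)
3^2 = (3^1)^2 ≡ 3^2 = 9 ≡ 9 (mod 223)
3^4 = (3^2)^2 ≡ 9^2 = 81 ≡ 81 (mod 223)
3^8 = (3^4)^2 ≡ 81^2 = 6561 ≡ 94 (mod 223)
3^16 = (3^8)^2 ≡ 94^2 = 8836 ≡ 139 (mod 223)
So M = 139. Ivy computes K = M^19 mod 223.
139^1 ≡ 139 (mod 223)
139^2 = (139^1)^2 ≡ 139^2 = 19321 ≡ 143 (mod 223)
139^4 = (139^2)^2 ≡ 143^2 = 20449 ≡ 156 (mod 223)
139^8 = (139^4)^2 ≡ 156^2 = 24336 ≡ 29 (mod 223)
139^16 = (139^8)^2 ≡ 29^2 = 841 ≡ 172 (mod 223)
139^19 = 139^16 · 139^2 · 139^1 ≡ 172 · 143 · 139 ≡ 31 (mod 223).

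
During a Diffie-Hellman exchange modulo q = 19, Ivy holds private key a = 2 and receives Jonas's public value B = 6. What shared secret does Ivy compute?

17

Shared key K = 6^2 mod 19.
6^1 ≡ 6 (mod 19)
6^2 = (6^1)^2 ≡ 6^2 = 36 ≡ 17 (mod 19)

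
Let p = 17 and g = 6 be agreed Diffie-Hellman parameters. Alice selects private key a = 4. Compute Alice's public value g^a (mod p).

Public value = 6^4 (mod 17).
6^1 ≡ 6 (mod 17)
6^2 = (6^1)^2 ≡ 6^2 = 36 ≡ 2 (mod 17)
6^4 = (6^2)^2 ≡ 2^2 = 4 ≡ 4 (mod 17)

4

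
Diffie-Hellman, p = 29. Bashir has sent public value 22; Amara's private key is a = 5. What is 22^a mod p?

Shared key K = 22^5 mod 29.
22^1 ≡ 22 (mod 29)
22^2 = (22^1)^2 ≡ 22^2 = 484 ≡ 20 (mod 29)
22^4 = (22^2)^2 ≡ 20^2 = 400 ≡ 23 (mod 29)
22^5 = 22^4 · 22^1 ≡ 23 · 22 ≡ 13 (mod 29).

13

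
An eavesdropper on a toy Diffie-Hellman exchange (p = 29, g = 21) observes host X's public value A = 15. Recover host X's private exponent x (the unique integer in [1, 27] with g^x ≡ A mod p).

23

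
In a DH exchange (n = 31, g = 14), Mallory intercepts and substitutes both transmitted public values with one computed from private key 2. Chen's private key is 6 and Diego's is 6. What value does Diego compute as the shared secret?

Diego receives Mallory's public value M = 14^2 mod 31 instead of the honest one.
14^1 ≡ 14 (mod 31)
14^2 = (14^1)^2 ≡ 14^2 = 196 ≡ 10 (mod 31)
So M = 10. Diego computes K = M^6 mod 31.
10^1 ≡ 10 (mod 31)
10^2 = (10^1)^2 ≡ 10^2 = 100 ≡ 7 (mod 31)
10^4 = (10^2)^2 ≡ 7^2 = 49 ≡ 18 (mod 31)
10^6 = 10^4 · 10^2 ≡ 18 · 7 ≡ 2 (mod 31).

2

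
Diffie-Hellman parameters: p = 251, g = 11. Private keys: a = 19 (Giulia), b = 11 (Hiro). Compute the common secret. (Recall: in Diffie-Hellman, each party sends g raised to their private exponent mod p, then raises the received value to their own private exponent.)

87

Giulia sends A = g^a mod p = 11^19 mod 251.
11^1 ≡ 11 (mod 251)
11^2 = (11^1)^2 ≡ 11^2 = 121 ≡ 121 (mod 251)
11^4 = (11^2)^2 ≡ 121^2 = 14641 ≡ 83 (mod 251)
11^8 = (11^4)^2 ≡ 83^2 = 6889 ≡ 112 (mod 251)
11^16 = (11^8)^2 ≡ 112^2 = 12544 ≡ 245 (mod 251)
11^19 = 11^16 · 11^2 · 11^1 ≡ 245 · 121 · 11 ≡ 46 (mod 251).
So A = 46. Hiro then computes K = A^b mod p = 46^11 mod 251.
46^1 ≡ 46 (mod 251)
46^2 = (46^1)^2 ≡ 46^2 = 2116 ≡ 108 (mod 251)
46^4 = (46^2)^2 ≡ 108^2 = 11664 ≡ 118 (mod 251)
46^8 = (46^4)^2 ≡ 118^2 = 13924 ≡ 119 (mod 251)
46^11 = 46^8 · 46^2 · 46^1 ≡ 119 · 108 · 46 ≡ 87 (mod 251).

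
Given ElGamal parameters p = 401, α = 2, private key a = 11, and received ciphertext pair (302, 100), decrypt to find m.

224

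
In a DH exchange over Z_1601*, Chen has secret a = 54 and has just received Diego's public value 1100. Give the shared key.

206

Shared key K = 1100^54 mod 1601.
1100^1 ≡ 1100 (mod 1601)
1100^2 = (1100^1)^2 ≡ 1100^2 = 1210000 ≡ 1245 (mod 1601)
1100^4 = (1100^2)^2 ≡ 1245^2 = 1550025 ≡ 257 (mod 1601)
1100^8 = (1100^4)^2 ≡ 257^2 = 66049 ≡ 408 (mod 1601)
1100^16 = (1100^8)^2 ≡ 408^2 = 166464 ≡ 1561 (mod 1601)
1100^32 = (1100^16)^2 ≡ 1561^2 = 2436721 ≡ 1600 (mod 1601)
1100^54 = 1100^32 · 1100^16 · 1100^4 · 1100^2 ≡ 1600 · 1561 · 257 · 1245 ≡ 206 (mod 1601).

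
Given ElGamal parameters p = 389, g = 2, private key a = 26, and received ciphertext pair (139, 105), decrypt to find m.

258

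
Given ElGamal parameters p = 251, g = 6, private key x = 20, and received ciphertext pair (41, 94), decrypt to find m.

Shared mask s = c₁^x mod p = 41^20 mod 251.
41^1 ≡ 41 (mod 251)
41^2 = (41^1)^2 ≡ 41^2 = 1681 ≡ 175 (mod 251)
41^4 = (41^2)^2 ≡ 175^2 = 30625 ≡ 3 (mod 251)
41^8 = (41^4)^2 ≡ 3^2 = 9 ≡ 9 (mod 251)
41^16 = (41^8)^2 ≡ 9^2 = 81 ≡ 81 (mod 251)
41^20 = 41^16 · 41^4 ≡ 81 · 3 ≡ 243 (mod 251).
So s = 243; s⁻¹ ≡ 94 (mod 251).
m = c₂ · s⁻¹ mod 251 = 94 · 94 mod 251 = 51.

51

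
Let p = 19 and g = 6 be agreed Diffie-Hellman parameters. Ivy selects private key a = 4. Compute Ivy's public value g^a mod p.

Public value = 6^4 mod 19.
6^1 ≡ 6 (mod 19)
6^2 = (6^1)^2 ≡ 6^2 = 36 ≡ 17 (mod 19)
6^4 = (6^2)^2 ≡ 17^2 = 289 ≡ 4 (mod 19)

4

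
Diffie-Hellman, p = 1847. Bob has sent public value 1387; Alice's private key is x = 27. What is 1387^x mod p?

1807

Shared key K = 1387^27 mod 1847.
1387^1 ≡ 1387 (mod 1847)
1387^2 = (1387^1)^2 ≡ 1387^2 = 1923769 ≡ 1042 (mod 1847)
1387^4 = (1387^2)^2 ≡ 1042^2 = 1085764 ≡ 1575 (mod 1847)
1387^8 = (1387^4)^2 ≡ 1575^2 = 2480625 ≡ 104 (mod 1847)
1387^16 = (1387^8)^2 ≡ 104^2 = 10816 ≡ 1581 (mod 1847)
1387^27 = 1387^16 · 1387^8 · 1387^2 · 1387^1 ≡ 1581 · 104 · 1042 · 1387 ≡ 1807 (mod 1847).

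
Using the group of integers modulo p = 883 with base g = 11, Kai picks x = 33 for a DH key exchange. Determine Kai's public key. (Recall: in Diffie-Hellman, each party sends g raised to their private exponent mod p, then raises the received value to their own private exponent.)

73

Public value = 11^33 mod 883.
11^1 ≡ 11 (mod 883)
11^2 = (11^1)^2 ≡ 11^2 = 121 ≡ 121 (mod 883)
11^4 = (11^2)^2 ≡ 121^2 = 14641 ≡ 513 (mod 883)
11^8 = (11^4)^2 ≡ 513^2 = 263169 ≡ 35 (mod 883)
11^16 = (11^8)^2 ≡ 35^2 = 1225 ≡ 342 (mod 883)
11^32 = (11^16)^2 ≡ 342^2 = 116964 ≡ 408 (mod 883)
11^33 = 11^32 · 11^1 ≡ 408 · 11 ≡ 73 (mod 883).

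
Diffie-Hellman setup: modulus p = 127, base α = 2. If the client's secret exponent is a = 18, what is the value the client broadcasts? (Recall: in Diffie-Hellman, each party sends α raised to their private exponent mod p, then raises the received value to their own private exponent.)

16

Public value = 2^18 mod 127.
2^1 ≡ 2 (mod 127)
2^2 = (2^1)^2 ≡ 2^2 = 4 ≡ 4 (mod 127)
2^4 = (2^2)^2 ≡ 4^2 = 16 ≡ 16 (mod 127)
2^8 = (2^4)^2 ≡ 16^2 = 256 ≡ 2 (mod 127)
2^16 = (2^8)^2 ≡ 2^2 = 4 ≡ 4 (mod 127)
2^18 = 2^16 · 2^2 ≡ 4 · 4 ≡ 16 (mod 127).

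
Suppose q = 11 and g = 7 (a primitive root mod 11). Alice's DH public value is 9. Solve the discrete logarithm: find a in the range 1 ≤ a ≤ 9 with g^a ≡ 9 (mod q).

8

Try successive powers of 7 modulo 11:
7^1 ≡ 7
7^2 ≡ 5
7^3 ≡ 2
7^4 ≡ 3
7^5 ≡ 10
7^6 ≡ 4
7^7 ≡ 6
7^8 ≡ 9
Found: a = 8.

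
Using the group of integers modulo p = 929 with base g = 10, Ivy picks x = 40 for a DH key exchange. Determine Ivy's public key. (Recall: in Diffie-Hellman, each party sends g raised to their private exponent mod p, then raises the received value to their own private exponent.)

475

Public value = 10^40 (mod 929).
10^1 ≡ 10 (mod 929)
10^2 = (10^1)^2 ≡ 10^2 = 100 ≡ 100 (mod 929)
10^4 = (10^2)^2 ≡ 100^2 = 10000 ≡ 710 (mod 929)
10^8 = (10^4)^2 ≡ 710^2 = 504100 ≡ 582 (mod 929)
10^16 = (10^8)^2 ≡ 582^2 = 338724 ≡ 568 (mod 929)
10^32 = (10^16)^2 ≡ 568^2 = 322624 ≡ 261 (mod 929)
10^40 = 10^32 · 10^8 ≡ 261 · 582 ≡ 475 (mod 929).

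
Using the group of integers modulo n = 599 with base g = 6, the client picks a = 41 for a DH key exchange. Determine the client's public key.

253

Public value = 6^41 mod 599.
6^1 ≡ 6 (mod 599)
6^2 = (6^1)^2 ≡ 6^2 = 36 ≡ 36 (mod 599)
6^4 = (6^2)^2 ≡ 36^2 = 1296 ≡ 98 (mod 599)
6^8 = (6^4)^2 ≡ 98^2 = 9604 ≡ 20 (mod 599)
6^16 = (6^8)^2 ≡ 20^2 = 400 ≡ 400 (mod 599)
6^32 = (6^16)^2 ≡ 400^2 = 160000 ≡ 67 (mod 599)
6^41 = 6^32 · 6^8 · 6^1 ≡ 67 · 20 · 6 ≡ 253 (mod 599).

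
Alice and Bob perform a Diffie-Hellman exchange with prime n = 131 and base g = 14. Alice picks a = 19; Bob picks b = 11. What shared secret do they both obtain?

87

Bob sends B = g^b mod n = 14^11 mod 131.
14^1 ≡ 14 (mod 131)
14^2 = (14^1)^2 ≡ 14^2 = 196 ≡ 65 (mod 131)
14^4 = (14^2)^2 ≡ 65^2 = 4225 ≡ 33 (mod 131)
14^8 = (14^4)^2 ≡ 33^2 = 1089 ≡ 41 (mod 131)
14^11 = 14^8 · 14^2 · 14^1 ≡ 41 · 65 · 14 ≡ 106 (mod 131).
So B = 106. Alice then computes K = B^a mod n = 106^19 mod 131.
106^1 ≡ 106 (mod 131)
106^2 = (106^1)^2 ≡ 106^2 = 11236 ≡ 101 (mod 131)
106^4 = (106^2)^2 ≡ 101^2 = 10201 ≡ 114 (mod 131)
106^8 = (106^4)^2 ≡ 114^2 = 12996 ≡ 27 (mod 131)
106^16 = (106^8)^2 ≡ 27^2 = 729 ≡ 74 (mod 131)
106^19 = 106^16 · 106^2 · 106^1 ≡ 74 · 101 · 106 ≡ 87 (mod 131).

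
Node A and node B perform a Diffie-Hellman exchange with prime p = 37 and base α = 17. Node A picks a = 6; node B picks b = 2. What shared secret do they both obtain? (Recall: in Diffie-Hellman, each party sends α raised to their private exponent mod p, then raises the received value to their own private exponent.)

26

Node A sends A = α^a mod p = 17^6 mod 37.
17^1 ≡ 17 (mod 37)
17^2 = (17^1)^2 ≡ 17^2 = 289 ≡ 30 (mod 37)
17^4 = (17^2)^2 ≡ 30^2 = 900 ≡ 12 (mod 37)
17^6 = 17^4 · 17^2 ≡ 12 · 30 ≡ 27 (mod 37).
So A = 27. Node B then computes K = A^b mod p = 27^2 mod 37.
27^1 ≡ 27 (mod 37)
27^2 = (27^1)^2 ≡ 27^2 = 729 ≡ 26 (mod 37)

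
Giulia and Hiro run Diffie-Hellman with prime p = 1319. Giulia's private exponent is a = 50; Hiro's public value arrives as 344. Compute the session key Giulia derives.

20

Shared key K = 344^50 mod 1319.
344^1 ≡ 344 (mod 1319)
344^2 = (344^1)^2 ≡ 344^2 = 118336 ≡ 945 (mod 1319)
344^4 = (344^2)^2 ≡ 945^2 = 893025 ≡ 62 (mod 1319)
344^8 = (344^4)^2 ≡ 62^2 = 3844 ≡ 1206 (mod 1319)
344^16 = (344^8)^2 ≡ 1206^2 = 1454436 ≡ 898 (mod 1319)
344^32 = (344^16)^2 ≡ 898^2 = 806404 ≡ 495 (mod 1319)
344^50 = 344^32 · 344^16 · 344^2 ≡ 495 · 898 · 945 ≡ 20 (mod 1319).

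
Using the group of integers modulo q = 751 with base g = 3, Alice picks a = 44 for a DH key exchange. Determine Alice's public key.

697

Public value = 3^{44} \pmod{751}.
3^1 ≡ 3 (mod 751)
3^2 = (3^1)^2 ≡ 3^2 = 9 ≡ 9 (mod 751)
3^4 = (3^2)^2 ≡ 9^2 = 81 ≡ 81 (mod 751)
3^8 = (3^4)^2 ≡ 81^2 = 6561 ≡ 553 (mod 751)
3^16 = (3^8)^2 ≡ 553^2 = 305809 ≡ 152 (mod 751)
3^32 = (3^16)^2 ≡ 152^2 = 23104 ≡ 574 (mod 751)
3^44 = 3^32 · 3^8 · 3^4 ≡ 574 · 553 · 81 ≡ 697 (mod 751).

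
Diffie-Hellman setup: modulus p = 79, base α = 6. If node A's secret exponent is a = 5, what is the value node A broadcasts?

34

Public value = 6^5 mod 79.
6^1 ≡ 6 (mod 79)
6^2 = (6^1)^2 ≡ 6^2 = 36 ≡ 36 (mod 79)
6^4 = (6^2)^2 ≡ 36^2 = 1296 ≡ 32 (mod 79)
6^5 = 6^4 · 6^1 ≡ 32 · 6 ≡ 34 (mod 79).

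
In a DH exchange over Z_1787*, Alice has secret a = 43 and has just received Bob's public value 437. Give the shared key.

192

Shared key K = 437^43 mod 1787.
437^1 ≡ 437 (mod 1787)
437^2 = (437^1)^2 ≡ 437^2 = 190969 ≡ 1547 (mod 1787)
437^4 = (437^2)^2 ≡ 1547^2 = 2393209 ≡ 416 (mod 1787)
437^8 = (437^4)^2 ≡ 416^2 = 173056 ≡ 1504 (mod 1787)
437^16 = (437^8)^2 ≡ 1504^2 = 2262016 ≡ 1461 (mod 1787)
437^32 = (437^16)^2 ≡ 1461^2 = 2134521 ≡ 843 (mod 1787)
437^43 = 437^32 · 437^8 · 437^2 · 437^1 ≡ 843 · 1504 · 1547 · 437 ≡ 192 (mod 1787).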